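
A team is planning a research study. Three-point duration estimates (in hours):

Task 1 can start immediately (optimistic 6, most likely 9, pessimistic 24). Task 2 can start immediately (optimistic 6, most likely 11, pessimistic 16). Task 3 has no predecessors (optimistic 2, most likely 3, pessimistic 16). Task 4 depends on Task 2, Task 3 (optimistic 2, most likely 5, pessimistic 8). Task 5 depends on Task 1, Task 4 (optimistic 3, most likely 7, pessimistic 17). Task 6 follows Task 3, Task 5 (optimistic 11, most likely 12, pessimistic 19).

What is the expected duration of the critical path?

37 hours

te_Task 1 = (6 + 4·9 + 24)/6 = 66/6 = 11
te_Task 2 = (6 + 4·11 + 16)/6 = 66/6 = 11
te_Task 3 = (2 + 4·3 + 16)/6 = 30/6 = 5
te_Task 4 = (2 + 4·5 + 8)/6 = 30/6 = 5
te_Task 5 = (3 + 4·7 + 17)/6 = 48/6 = 8
te_Task 6 = (11 + 4·12 + 19)/6 = 78/6 = 13

Forward pass:
ES_Task 1 = 0; EF_Task 1 = 11
ES_Task 2 = 0; EF_Task 2 = 11
ES_Task 3 = 0; EF_Task 3 = 5
ES_Task 4 = max(EF_Task 2=11, EF_Task 3=5) = 11; EF_Task 4 = 11+5 = 16
ES_Task 5 = max(EF_Task 1=11, EF_Task 4=16) = 16; EF_Task 5 = 16+8 = 24
ES_Task 6 = max(EF_Task 3=5, EF_Task 5=24) = 24; EF_Task 6 = 24+13 = 37
Expected project duration μ = 37 hours. Critical path: Task 2 → Task 4 → Task 5 → Task 6.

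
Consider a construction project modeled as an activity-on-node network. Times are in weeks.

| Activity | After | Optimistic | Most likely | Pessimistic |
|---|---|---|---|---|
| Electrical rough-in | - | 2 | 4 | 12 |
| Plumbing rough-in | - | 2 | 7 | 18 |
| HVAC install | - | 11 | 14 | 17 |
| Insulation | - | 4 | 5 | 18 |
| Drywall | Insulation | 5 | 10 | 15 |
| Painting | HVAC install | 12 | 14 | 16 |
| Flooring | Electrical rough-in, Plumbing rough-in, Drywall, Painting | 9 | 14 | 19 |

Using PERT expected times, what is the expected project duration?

42 weeks

te_Electrical rough-in = (2 + 4·4 + 12)/6 = 30/6 = 5
te_Plumbing rough-in = (2 + 4·7 + 18)/6 = 48/6 = 8
te_HVAC install = (11 + 4·14 + 17)/6 = 84/6 = 14
te_Insulation = (4 + 4·5 + 18)/6 = 42/6 = 7
te_Drywall = (5 + 4·10 + 15)/6 = 60/6 = 10
te_Painting = (12 + 4·14 + 16)/6 = 84/6 = 14
te_Flooring = (9 + 4·14 + 19)/6 = 84/6 = 14

Forward pass:
ES_Electrical rough-in = 0; EF_Electrical rough-in = 5
ES_Plumbing rough-in = 0; EF_Plumbing rough-in = 8
ES_HVAC install = 0; EF_HVAC install = 14
ES_Insulation = 0; EF_Insulation = 7
ES_Drywall = 7; EF_Drywall = 7+10 = 17
ES_Painting = 14; EF_Painting = 14+14 = 28
ES_Flooring = max(EF_Electrical rough-in=5, EF_Plumbing rough-in=8, EF_Drywall=17, EF_Painting=28) = 28; EF_Flooring = 28+14 = 42
Expected project duration μ = 42 weeks. Critical path: HVAC install → Painting → Flooring.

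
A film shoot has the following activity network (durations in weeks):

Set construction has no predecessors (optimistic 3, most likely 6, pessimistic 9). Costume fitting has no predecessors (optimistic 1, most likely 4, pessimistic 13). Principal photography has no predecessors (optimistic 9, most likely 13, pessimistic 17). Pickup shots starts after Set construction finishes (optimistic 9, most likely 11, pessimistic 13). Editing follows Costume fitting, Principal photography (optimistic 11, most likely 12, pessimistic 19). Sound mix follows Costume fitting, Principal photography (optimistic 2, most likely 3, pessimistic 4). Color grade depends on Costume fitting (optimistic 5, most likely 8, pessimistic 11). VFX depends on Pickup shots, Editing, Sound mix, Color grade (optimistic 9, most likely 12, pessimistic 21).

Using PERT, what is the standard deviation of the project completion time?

2.75 weeks

te_Set construction = (3 + 4·6 + 9)/6 = 36/6 = 6; σ²_Set construction = ((9−3)/6)² = 1.000
te_Costume fitting = (1 + 4·4 + 13)/6 = 30/6 = 5; σ²_Costume fitting = ((13−1)/6)² = 4.000
te_Principal photography = (9 + 4·13 + 17)/6 = 78/6 = 13; σ²_Principal photography = ((17−9)/6)² = 1.778
te_Pickup shots = (9 + 4·11 + 13)/6 = 66/6 = 11; σ²_Pickup shots = ((13−9)/6)² = 0.444
te_Editing = (11 + 4·12 + 19)/6 = 78/6 = 13; σ²_Editing = ((19−11)/6)² = 1.778
te_Sound mix = (2 + 4·3 + 4)/6 = 18/6 = 3; σ²_Sound mix = ((4−2)/6)² = 0.111
te_Color grade = (5 + 4·8 + 11)/6 = 48/6 = 8; σ²_Color grade = ((11−5)/6)² = 1.000
te_VFX = (9 + 4·12 + 21)/6 = 78/6 = 13; σ²_VFX = ((21−9)/6)² = 4.000

Forward pass:
ES_Set construction = 0; EF_Set construction = 6
ES_Costume fitting = 0; EF_Costume fitting = 5
ES_Principal photography = 0; EF_Principal photography = 13
ES_Pickup shots = 6; EF_Pickup shots = 6+11 = 17
ES_Editing = max(EF_Costume fitting=5, EF_Principal photography=13) = 13; EF_Editing = 13+13 = 26
ES_Sound mix = max(EF_Costume fitting=5, EF_Principal photography=13) = 13; EF_Sound mix = 13+3 = 16
ES_Color grade = 5; EF_Color grade = 5+8 = 13
ES_VFX = max(EF_Pickup shots=17, EF_Editing=26, EF_Sound mix=16, EF_Color grade=13) = 26; EF_VFX = 26+13 = 39
Expected project duration μ = 39 weeks. Critical path: Principal photography → Editing → VFX.

Variance along critical path = 1.778 + 1.778 + 4.000 = 7.556
σ = √7.556 = 2.749 weeks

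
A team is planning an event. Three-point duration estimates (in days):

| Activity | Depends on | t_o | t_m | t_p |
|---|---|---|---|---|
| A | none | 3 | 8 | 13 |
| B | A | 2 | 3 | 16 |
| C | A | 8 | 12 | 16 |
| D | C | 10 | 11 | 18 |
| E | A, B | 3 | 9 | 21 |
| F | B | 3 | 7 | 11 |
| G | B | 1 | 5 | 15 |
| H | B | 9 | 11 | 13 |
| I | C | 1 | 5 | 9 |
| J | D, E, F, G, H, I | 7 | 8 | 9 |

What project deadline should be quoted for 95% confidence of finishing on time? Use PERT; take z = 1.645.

te_A = (3 + 4·8 + 13)/6 = 48/6 = 8; σ²_A = ((13−3)/6)² = 2.778
te_B = (2 + 4·3 + 16)/6 = 30/6 = 5; σ²_B = ((16−2)/6)² = 5.444
te_C = (8 + 4·12 + 16)/6 = 72/6 = 12; σ²_C = ((16−8)/6)² = 1.778
te_D = (10 + 4·11 + 18)/6 = 72/6 = 12; σ²_D = ((18−10)/6)² = 1.778
te_E = (3 + 4·9 + 21)/6 = 60/6 = 10; σ²_E = ((21−3)/6)² = 9.000
te_F = (3 + 4·7 + 11)/6 = 42/6 = 7; σ²_F = ((11−3)/6)² = 1.778
te_G = (1 + 4·5 + 15)/6 = 36/6 = 6; σ²_G = ((15−1)/6)² = 5.444
te_H = (9 + 4·11 + 13)/6 = 66/6 = 11; σ²_H = ((13−9)/6)² = 0.444
te_I = (1 + 4·5 + 9)/6 = 30/6 = 5; σ²_I = ((9−1)/6)² = 1.778
te_J = (7 + 4·8 + 9)/6 = 48/6 = 8; σ²_J = ((9−7)/6)² = 0.111

Forward pass:
ES_A = 0; EF_A = 8
ES_B = 8; EF_B = 8+5 = 13
ES_C = 8; EF_C = 8+12 = 20
ES_D = 20; EF_D = 20+12 = 32
ES_E = max(EF_A=8, EF_B=13) = 13; EF_E = 13+10 = 23
ES_F = 13; EF_F = 13+7 = 20
ES_G = 13; EF_G = 13+6 = 19
ES_H = 13; EF_H = 13+11 = 24
ES_I = 20; EF_I = 20+5 = 25
ES_J = max(EF_D=32, EF_E=23, EF_F=20, EF_G=19, EF_H=24, EF_I=25) = 32; EF_J = 32+8 = 40
Expected project duration μ = 40 days. Critical path: A → C → D → J.

Variance along critical path = 2.778 + 1.778 + 1.778 + 0.111 = 6.444; σ = 2.539 days.
D = μ + z·σ = 40 + 1.645·2.539 = 44.2 days

44.2 days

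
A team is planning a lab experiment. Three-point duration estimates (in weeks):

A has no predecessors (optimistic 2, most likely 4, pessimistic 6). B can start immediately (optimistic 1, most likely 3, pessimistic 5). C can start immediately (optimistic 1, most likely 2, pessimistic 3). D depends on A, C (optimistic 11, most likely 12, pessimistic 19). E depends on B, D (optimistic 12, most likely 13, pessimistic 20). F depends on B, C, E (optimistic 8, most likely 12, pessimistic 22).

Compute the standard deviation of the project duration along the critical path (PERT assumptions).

3.07 weeks

te_A = (2 + 4·4 + 6)/6 = 24/6 = 4; σ²_A = ((6−2)/6)² = 0.444
te_B = (1 + 4·3 + 5)/6 = 18/6 = 3; σ²_B = ((5−1)/6)² = 0.444
te_C = (1 + 4·2 + 3)/6 = 12/6 = 2; σ²_C = ((3−1)/6)² = 0.111
te_D = (11 + 4·12 + 19)/6 = 78/6 = 13; σ²_D = ((19−11)/6)² = 1.778
te_E = (12 + 4·13 + 20)/6 = 84/6 = 14; σ²_E = ((20−12)/6)² = 1.778
te_F = (8 + 4·12 + 22)/6 = 78/6 = 13; σ²_F = ((22−8)/6)² = 5.444

Forward pass:
ES_A = 0; EF_A = 4
ES_B = 0; EF_B = 3
ES_C = 0; EF_C = 2
ES_D = max(EF_A=4, EF_C=2) = 4; EF_D = 4+13 = 17
ES_E = max(EF_B=3, EF_D=17) = 17; EF_E = 17+14 = 31
ES_F = max(EF_B=3, EF_C=2, EF_E=31) = 31; EF_F = 31+13 = 44
Expected project duration μ = 44 weeks. Critical path: A → D → E → F.

Variance along critical path = 0.444 + 1.778 + 1.778 + 5.444 = 9.444
σ = √9.444 = 3.073 weeks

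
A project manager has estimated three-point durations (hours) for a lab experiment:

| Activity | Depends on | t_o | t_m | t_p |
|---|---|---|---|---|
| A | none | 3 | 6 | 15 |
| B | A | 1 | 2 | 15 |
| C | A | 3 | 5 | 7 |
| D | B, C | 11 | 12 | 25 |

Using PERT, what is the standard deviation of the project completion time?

3.14 hours

te_A = (3 + 4·6 + 15)/6 = 42/6 = 7; σ²_A = ((15−3)/6)² = 4.000
te_B = (1 + 4·2 + 15)/6 = 24/6 = 4; σ²_B = ((15−1)/6)² = 5.444
te_C = (3 + 4·5 + 7)/6 = 30/6 = 5; σ²_C = ((7−3)/6)² = 0.444
te_D = (11 + 4·12 + 25)/6 = 84/6 = 14; σ²_D = ((25−11)/6)² = 5.444

Forward pass:
ES_A = 0; EF_A = 7
ES_B = 7; EF_B = 7+4 = 11
ES_C = 7; EF_C = 7+5 = 12
ES_D = max(EF_B=11, EF_C=12) = 12; EF_D = 12+14 = 26
Expected project duration μ = 26 hours. Critical path: A → C → D.

Variance along critical path = 4.000 + 0.444 + 5.444 = 9.889
σ = √9.889 = 3.145 hours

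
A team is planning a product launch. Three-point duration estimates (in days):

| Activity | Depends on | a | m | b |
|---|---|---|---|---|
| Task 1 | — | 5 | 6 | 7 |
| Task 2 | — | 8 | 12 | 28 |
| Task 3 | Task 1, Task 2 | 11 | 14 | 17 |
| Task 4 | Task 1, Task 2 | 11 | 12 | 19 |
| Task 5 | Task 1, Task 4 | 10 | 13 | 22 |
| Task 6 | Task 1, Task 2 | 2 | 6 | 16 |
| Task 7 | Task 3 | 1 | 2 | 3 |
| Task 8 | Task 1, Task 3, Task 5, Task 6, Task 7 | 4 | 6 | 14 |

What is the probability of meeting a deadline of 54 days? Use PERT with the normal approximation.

0.912

te_Task 1 = (5 + 4·6 + 7)/6 = 36/6 = 6; σ²_Task 1 = ((7−5)/6)² = 0.111
te_Task 2 = (8 + 4·12 + 28)/6 = 84/6 = 14; σ²_Task 2 = ((28−8)/6)² = 11.111
te_Task 3 = (11 + 4·14 + 17)/6 = 84/6 = 14; σ²_Task 3 = ((17−11)/6)² = 1.000
te_Task 4 = (11 + 4·12 + 19)/6 = 78/6 = 13; σ²_Task 4 = ((19−11)/6)² = 1.778
te_Task 5 = (10 + 4·13 + 22)/6 = 84/6 = 14; σ²_Task 5 = ((22−10)/6)² = 4.000
te_Task 6 = (2 + 4·6 + 16)/6 = 42/6 = 7; σ²_Task 6 = ((16−2)/6)² = 5.444
te_Task 7 = (1 + 4·2 + 3)/6 = 12/6 = 2; σ²_Task 7 = ((3−1)/6)² = 0.111
te_Task 8 = (4 + 4·6 + 14)/6 = 42/6 = 7; σ²_Task 8 = ((14−4)/6)² = 2.778

Forward pass:
ES_Task 1 = 0; EF_Task 1 = 6
ES_Task 2 = 0; EF_Task 2 = 14
ES_Task 3 = max(EF_Task 1=6, EF_Task 2=14) = 14; EF_Task 3 = 14+14 = 28
ES_Task 4 = max(EF_Task 1=6, EF_Task 2=14) = 14; EF_Task 4 = 14+13 = 27
ES_Task 5 = max(EF_Task 1=6, EF_Task 4=27) = 27; EF_Task 5 = 27+14 = 41
ES_Task 6 = max(EF_Task 1=6, EF_Task 2=14) = 14; EF_Task 6 = 14+7 = 21
ES_Task 7 = 28; EF_Task 7 = 28+2 = 30
ES_Task 8 = max(EF_Task 1=6, EF_Task 3=28, EF_Task 5=41, EF_Task 6=21, EF_Task 7=30) = 41; EF_Task 8 = 41+7 = 48
Expected project duration μ = 48 days. Critical path: Task 2 → Task 4 → Task 5 → Task 8.

Variance along critical path = 11.111 + 1.778 + 4.000 + 2.778 = 19.667; σ = √19.667 = 4.435 days.
Z = (54 − 48) / 4.435 = 1.353
P(T ≤ 54) = Φ(1.353) ≈ 0.912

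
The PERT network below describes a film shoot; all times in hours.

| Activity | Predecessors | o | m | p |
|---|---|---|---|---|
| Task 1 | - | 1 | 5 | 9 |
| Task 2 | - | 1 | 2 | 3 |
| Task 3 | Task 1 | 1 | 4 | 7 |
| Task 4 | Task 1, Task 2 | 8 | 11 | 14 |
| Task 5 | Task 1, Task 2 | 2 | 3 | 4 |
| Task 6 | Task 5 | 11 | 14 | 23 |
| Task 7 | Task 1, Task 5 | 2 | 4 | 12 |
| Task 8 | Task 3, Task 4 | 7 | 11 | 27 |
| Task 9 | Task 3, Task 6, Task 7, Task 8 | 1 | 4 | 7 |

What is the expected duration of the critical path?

te_Task 1 = (1 + 4·5 + 9)/6 = 30/6 = 5
te_Task 2 = (1 + 4·2 + 3)/6 = 12/6 = 2
te_Task 3 = (1 + 4·4 + 7)/6 = 24/6 = 4
te_Task 4 = (8 + 4·11 + 14)/6 = 66/6 = 11
te_Task 5 = (2 + 4·3 + 4)/6 = 18/6 = 3
te_Task 6 = (11 + 4·14 + 23)/6 = 90/6 = 15
te_Task 7 = (2 + 4·4 + 12)/6 = 30/6 = 5
te_Task 8 = (7 + 4·11 + 27)/6 = 78/6 = 13
te_Task 9 = (1 + 4·4 + 7)/6 = 24/6 = 4

Forward pass:
ES_Task 1 = 0; EF_Task 1 = 5
ES_Task 2 = 0; EF_Task 2 = 2
ES_Task 3 = 5; EF_Task 3 = 5+4 = 9
ES_Task 4 = max(EF_Task 1=5, EF_Task 2=2) = 5; EF_Task 4 = 5+11 = 16
ES_Task 5 = max(EF_Task 1=5, EF_Task 2=2) = 5; EF_Task 5 = 5+3 = 8
ES_Task 6 = 8; EF_Task 6 = 8+15 = 23
ES_Task 7 = max(EF_Task 1=5, EF_Task 5=8) = 8; EF_Task 7 = 8+5 = 13
ES_Task 8 = max(EF_Task 3=9, EF_Task 4=16) = 16; EF_Task 8 = 16+13 = 29
ES_Task 9 = max(EF_Task 3=9, EF_Task 6=23, EF_Task 7=13, EF_Task 8=29) = 29; EF_Task 9 = 29+4 = 33
Expected project duration μ = 33 hours. Critical path: Task 1 → Task 4 → Task 8 → Task 9.

33 hours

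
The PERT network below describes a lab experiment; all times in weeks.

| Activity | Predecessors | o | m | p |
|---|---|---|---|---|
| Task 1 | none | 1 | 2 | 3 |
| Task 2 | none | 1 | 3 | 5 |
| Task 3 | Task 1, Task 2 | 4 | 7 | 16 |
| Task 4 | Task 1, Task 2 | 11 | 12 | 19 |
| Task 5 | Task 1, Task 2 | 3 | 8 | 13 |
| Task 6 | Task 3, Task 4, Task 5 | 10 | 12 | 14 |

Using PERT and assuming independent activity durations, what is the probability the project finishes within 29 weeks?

0.730

te_Task 1 = (1 + 4·2 + 3)/6 = 12/6 = 2; σ²_Task 1 = ((3−1)/6)² = 0.111
te_Task 2 = (1 + 4·3 + 5)/6 = 18/6 = 3; σ²_Task 2 = ((5−1)/6)² = 0.444
te_Task 3 = (4 + 4·7 + 16)/6 = 48/6 = 8; σ²_Task 3 = ((16−4)/6)² = 4.000
te_Task 4 = (11 + 4·12 + 19)/6 = 78/6 = 13; σ²_Task 4 = ((19−11)/6)² = 1.778
te_Task 5 = (3 + 4·8 + 13)/6 = 48/6 = 8; σ²_Task 5 = ((13−3)/6)² = 2.778
te_Task 6 = (10 + 4·12 + 14)/6 = 72/6 = 12; σ²_Task 6 = ((14−10)/6)² = 0.444

Forward pass:
ES_Task 1 = 0; EF_Task 1 = 2
ES_Task 2 = 0; EF_Task 2 = 3
ES_Task 3 = max(EF_Task 1=2, EF_Task 2=3) = 3; EF_Task 3 = 3+8 = 11
ES_Task 4 = max(EF_Task 1=2, EF_Task 2=3) = 3; EF_Task 4 = 3+13 = 16
ES_Task 5 = max(EF_Task 1=2, EF_Task 2=3) = 3; EF_Task 5 = 3+8 = 11
ES_Task 6 = max(EF_Task 3=11, EF_Task 4=16, EF_Task 5=11) = 16; EF_Task 6 = 16+12 = 28
Expected project duration μ = 28 weeks. Critical path: Task 2 → Task 4 → Task 6.

Variance along critical path = 0.444 + 1.778 + 0.444 = 2.667; σ = √2.667 = 1.633 weeks.
Z = (29 − 28) / 1.633 = 0.612
P(T ≤ 29) = Φ(0.612) ≈ 0.730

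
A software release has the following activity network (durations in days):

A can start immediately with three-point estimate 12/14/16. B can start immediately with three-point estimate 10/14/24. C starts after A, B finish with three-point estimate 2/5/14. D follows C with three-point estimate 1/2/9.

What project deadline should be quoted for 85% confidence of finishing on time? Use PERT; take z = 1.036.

27.5 days

te_A = (12 + 4·14 + 16)/6 = 84/6 = 14; σ²_A = ((16−12)/6)² = 0.444
te_B = (10 + 4·14 + 24)/6 = 90/6 = 15; σ²_B = ((24−10)/6)² = 5.444
te_C = (2 + 4·5 + 14)/6 = 36/6 = 6; σ²_C = ((14−2)/6)² = 4.000
te_D = (1 + 4·2 + 9)/6 = 18/6 = 3; σ²_D = ((9−1)/6)² = 1.778

Forward pass:
ES_A = 0; EF_A = 14
ES_B = 0; EF_B = 15
ES_C = max(EF_A=14, EF_B=15) = 15; EF_C = 15+6 = 21
ES_D = 21; EF_D = 21+3 = 24
Expected project duration μ = 24 days. Critical path: B → C → D.

Variance along critical path = 5.444 + 4.000 + 1.778 = 11.222; σ = 3.350 days.
D = μ + z·σ = 24 + 1.036·3.350 = 27.5 days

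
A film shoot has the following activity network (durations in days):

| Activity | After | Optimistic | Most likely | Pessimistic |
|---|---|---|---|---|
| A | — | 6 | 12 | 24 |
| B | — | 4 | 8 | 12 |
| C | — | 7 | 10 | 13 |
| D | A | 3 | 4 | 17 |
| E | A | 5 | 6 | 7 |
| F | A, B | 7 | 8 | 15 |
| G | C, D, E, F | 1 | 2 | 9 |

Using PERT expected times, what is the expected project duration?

25 days

te_A = (6 + 4·12 + 24)/6 = 78/6 = 13
te_B = (4 + 4·8 + 12)/6 = 48/6 = 8
te_C = (7 + 4·10 + 13)/6 = 60/6 = 10
te_D = (3 + 4·4 + 17)/6 = 36/6 = 6
te_E = (5 + 4·6 + 7)/6 = 36/6 = 6
te_F = (7 + 4·8 + 15)/6 = 54/6 = 9
te_G = (1 + 4·2 + 9)/6 = 18/6 = 3

Forward pass:
ES_A = 0; EF_A = 13
ES_B = 0; EF_B = 8
ES_C = 0; EF_C = 10
ES_D = 13; EF_D = 13+6 = 19
ES_E = 13; EF_E = 13+6 = 19
ES_F = max(EF_A=13, EF_B=8) = 13; EF_F = 13+9 = 22
ES_G = max(EF_C=10, EF_D=19, EF_E=19, EF_F=22) = 22; EF_G = 22+3 = 25
Expected project duration μ = 25 days. Critical path: A → F → G.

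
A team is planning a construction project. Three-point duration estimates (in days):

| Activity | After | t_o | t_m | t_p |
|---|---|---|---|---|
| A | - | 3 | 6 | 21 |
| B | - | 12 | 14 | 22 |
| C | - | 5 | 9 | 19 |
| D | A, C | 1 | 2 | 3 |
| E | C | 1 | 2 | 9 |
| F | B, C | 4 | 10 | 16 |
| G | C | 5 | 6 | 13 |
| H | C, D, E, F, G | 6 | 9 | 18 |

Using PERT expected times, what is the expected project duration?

35 days

te_A = (3 + 4·6 + 21)/6 = 48/6 = 8
te_B = (12 + 4·14 + 22)/6 = 90/6 = 15
te_C = (5 + 4·9 + 19)/6 = 60/6 = 10
te_D = (1 + 4·2 + 3)/6 = 12/6 = 2
te_E = (1 + 4·2 + 9)/6 = 18/6 = 3
te_F = (4 + 4·10 + 16)/6 = 60/6 = 10
te_G = (5 + 4·6 + 13)/6 = 42/6 = 7
te_H = (6 + 4·9 + 18)/6 = 60/6 = 10

Forward pass:
ES_A = 0; EF_A = 8
ES_B = 0; EF_B = 15
ES_C = 0; EF_C = 10
ES_D = max(EF_A=8, EF_C=10) = 10; EF_D = 10+2 = 12
ES_E = 10; EF_E = 10+3 = 13
ES_F = max(EF_B=15, EF_C=10) = 15; EF_F = 15+10 = 25
ES_G = 10; EF_G = 10+7 = 17
ES_H = max(EF_C=10, EF_D=12, EF_E=13, EF_F=25, EF_G=17) = 25; EF_H = 25+10 = 35
Expected project duration μ = 35 days. Critical path: B → F → H.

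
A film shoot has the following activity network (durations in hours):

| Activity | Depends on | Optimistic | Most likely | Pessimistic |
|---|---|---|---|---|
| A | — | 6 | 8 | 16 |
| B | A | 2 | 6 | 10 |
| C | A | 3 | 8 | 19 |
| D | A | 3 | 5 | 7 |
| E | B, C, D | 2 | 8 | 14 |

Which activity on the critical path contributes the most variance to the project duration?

C

te_A = (6 + 4·8 + 16)/6 = 54/6 = 9; σ²_A = ((16−6)/6)² = 2.778
te_B = (2 + 4·6 + 10)/6 = 36/6 = 6; σ²_B = ((10−2)/6)² = 1.778
te_C = (3 + 4·8 + 19)/6 = 54/6 = 9; σ²_C = ((19−3)/6)² = 7.111
te_D = (3 + 4·5 + 7)/6 = 30/6 = 5; σ²_D = ((7−3)/6)² = 0.444
te_E = (2 + 4·8 + 14)/6 = 48/6 = 8; σ²_E = ((14−2)/6)² = 4.000

Forward pass:
ES_A = 0; EF_A = 9
ES_B = 9; EF_B = 9+6 = 15
ES_C = 9; EF_C = 9+9 = 18
ES_D = 9; EF_D = 9+5 = 14
ES_E = max(EF_B=15, EF_C=18, EF_D=14) = 18; EF_E = 18+8 = 26
Expected project duration μ = 26 hours. Critical path: A → C → E.

Variances on critical path: σ²_A=2.778, σ²_C=7.111, σ²_E=4.000.
Largest is σ²_C = 7.111.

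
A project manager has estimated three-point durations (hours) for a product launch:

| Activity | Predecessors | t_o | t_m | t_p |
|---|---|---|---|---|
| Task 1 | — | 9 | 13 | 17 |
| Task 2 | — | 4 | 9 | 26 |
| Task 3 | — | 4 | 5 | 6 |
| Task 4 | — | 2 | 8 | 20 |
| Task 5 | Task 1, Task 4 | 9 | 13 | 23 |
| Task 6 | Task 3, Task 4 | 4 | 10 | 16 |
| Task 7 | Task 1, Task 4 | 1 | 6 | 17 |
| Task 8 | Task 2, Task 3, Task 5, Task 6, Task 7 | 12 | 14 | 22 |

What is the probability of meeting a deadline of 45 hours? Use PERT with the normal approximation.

0.829

te_Task 1 = (9 + 4·13 + 17)/6 = 78/6 = 13; σ²_Task 1 = ((17−9)/6)² = 1.778
te_Task 2 = (4 + 4·9 + 26)/6 = 66/6 = 11; σ²_Task 2 = ((26−4)/6)² = 13.444
te_Task 3 = (4 + 4·5 + 6)/6 = 30/6 = 5; σ²_Task 3 = ((6−4)/6)² = 0.111
te_Task 4 = (2 + 4·8 + 20)/6 = 54/6 = 9; σ²_Task 4 = ((20−2)/6)² = 9.000
te_Task 5 = (9 + 4·13 + 23)/6 = 84/6 = 14; σ²_Task 5 = ((23−9)/6)² = 5.444
te_Task 6 = (4 + 4·10 + 16)/6 = 60/6 = 10; σ²_Task 6 = ((16−4)/6)² = 4.000
te_Task 7 = (1 + 4·6 + 17)/6 = 42/6 = 7; σ²_Task 7 = ((17−1)/6)² = 7.111
te_Task 8 = (12 + 4·14 + 22)/6 = 90/6 = 15; σ²_Task 8 = ((22−12)/6)² = 2.778

Forward pass:
ES_Task 1 = 0; EF_Task 1 = 13
ES_Task 2 = 0; EF_Task 2 = 11
ES_Task 3 = 0; EF_Task 3 = 5
ES_Task 4 = 0; EF_Task 4 = 9
ES_Task 5 = max(EF_Task 1=13, EF_Task 4=9) = 13; EF_Task 5 = 13+14 = 27
ES_Task 6 = max(EF_Task 3=5, EF_Task 4=9) = 9; EF_Task 6 = 9+10 = 19
ES_Task 7 = max(EF_Task 1=13, EF_Task 4=9) = 13; EF_Task 7 = 13+7 = 20
ES_Task 8 = max(EF_Task 2=11, EF_Task 3=5, EF_Task 5=27, EF_Task 6=19, EF_Task 7=20) = 27; EF_Task 8 = 27+15 = 42
Expected project duration μ = 42 hours. Critical path: Task 1 → Task 5 → Task 8.

Variance along critical path = 1.778 + 5.444 + 2.778 = 10.000; σ = √10.000 = 3.162 hours.
Z = (45 − 42) / 3.162 = 0.949
P(T ≤ 45) = Φ(0.949) ≈ 0.829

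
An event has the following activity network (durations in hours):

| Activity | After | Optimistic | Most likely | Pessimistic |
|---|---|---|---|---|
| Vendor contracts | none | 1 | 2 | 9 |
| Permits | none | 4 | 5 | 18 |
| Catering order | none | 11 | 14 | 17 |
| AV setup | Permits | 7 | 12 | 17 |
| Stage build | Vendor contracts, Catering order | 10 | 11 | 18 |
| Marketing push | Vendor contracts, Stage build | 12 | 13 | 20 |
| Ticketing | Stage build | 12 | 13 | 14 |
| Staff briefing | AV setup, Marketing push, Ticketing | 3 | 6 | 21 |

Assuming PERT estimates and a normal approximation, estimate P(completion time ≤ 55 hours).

0.971

te_Vendor contracts = (1 + 4·2 + 9)/6 = 18/6 = 3; σ²_Vendor contracts = ((9−1)/6)² = 1.778
te_Permits = (4 + 4·5 + 18)/6 = 42/6 = 7; σ²_Permits = ((18−4)/6)² = 5.444
te_Catering order = (11 + 4·14 + 17)/6 = 84/6 = 14; σ²_Catering order = ((17−11)/6)² = 1.000
te_AV setup = (7 + 4·12 + 17)/6 = 72/6 = 12; σ²_AV setup = ((17−7)/6)² = 2.778
te_Stage build = (10 + 4·11 + 18)/6 = 72/6 = 12; σ²_Stage build = ((18−10)/6)² = 1.778
te_Marketing push = (12 + 4·13 + 20)/6 = 84/6 = 14; σ²_Marketing push = ((20−12)/6)² = 1.778
te_Ticketing = (12 + 4·13 + 14)/6 = 78/6 = 13; σ²_Ticketing = ((14−12)/6)² = 0.111
te_Staff briefing = (3 + 4·6 + 21)/6 = 48/6 = 8; σ²_Staff briefing = ((21−3)/6)² = 9.000

Forward pass:
ES_Vendor contracts = 0; EF_Vendor contracts = 3
ES_Permits = 0; EF_Permits = 7
ES_Catering order = 0; EF_Catering order = 14
ES_AV setup = 7; EF_AV setup = 7+12 = 19
ES_Stage build = max(EF_Vendor contracts=3, EF_Catering order=14) = 14; EF_Stage build = 14+12 = 26
ES_Marketing push = max(EF_Vendor contracts=3, EF_Stage build=26) = 26; EF_Marketing push = 26+14 = 40
ES_Ticketing = 26; EF_Ticketing = 26+13 = 39
ES_Staff briefing = max(EF_AV setup=19, EF_Marketing push=40, EF_Ticketing=39) = 40; EF_Staff briefing = 40+8 = 48
Expected project duration μ = 48 hours. Critical path: Catering order → Stage build → Marketing push → Staff briefing.

Variance along critical path = 1.000 + 1.778 + 1.778 + 9.000 = 13.556; σ = √13.556 = 3.682 hours.
Z = (55 − 48) / 3.682 = 1.901
P(T ≤ 55) = Φ(1.901) ≈ 0.971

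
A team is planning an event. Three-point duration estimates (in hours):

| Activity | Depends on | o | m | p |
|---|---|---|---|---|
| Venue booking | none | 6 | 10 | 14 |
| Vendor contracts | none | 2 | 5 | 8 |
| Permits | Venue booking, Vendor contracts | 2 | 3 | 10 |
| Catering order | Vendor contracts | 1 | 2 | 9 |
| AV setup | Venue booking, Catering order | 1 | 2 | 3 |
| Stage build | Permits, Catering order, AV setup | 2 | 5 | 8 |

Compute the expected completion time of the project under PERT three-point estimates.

te_Venue booking = (6 + 4·10 + 14)/6 = 60/6 = 10
te_Vendor contracts = (2 + 4·5 + 8)/6 = 30/6 = 5
te_Permits = (2 + 4·3 + 10)/6 = 24/6 = 4
te_Catering order = (1 + 4·2 + 9)/6 = 18/6 = 3
te_AV setup = (1 + 4·2 + 3)/6 = 12/6 = 2
te_Stage build = (2 + 4·5 + 8)/6 = 30/6 = 5

Forward pass:
ES_Venue booking = 0; EF_Venue booking = 10
ES_Vendor contracts = 0; EF_Vendor contracts = 5
ES_Permits = max(EF_Venue booking=10, EF_Vendor contracts=5) = 10; EF_Permits = 10+4 = 14
ES_Catering order = 5; EF_Catering order = 5+3 = 8
ES_AV setup = max(EF_Venue booking=10, EF_Catering order=8) = 10; EF_AV setup = 10+2 = 12
ES_Stage build = max(EF_Permits=14, EF_Catering order=8, EF_AV setup=12) = 14; EF_Stage build = 14+5 = 19
Expected project duration μ = 19 hours. Critical path: Venue booking → Permits → Stage build.

19 hours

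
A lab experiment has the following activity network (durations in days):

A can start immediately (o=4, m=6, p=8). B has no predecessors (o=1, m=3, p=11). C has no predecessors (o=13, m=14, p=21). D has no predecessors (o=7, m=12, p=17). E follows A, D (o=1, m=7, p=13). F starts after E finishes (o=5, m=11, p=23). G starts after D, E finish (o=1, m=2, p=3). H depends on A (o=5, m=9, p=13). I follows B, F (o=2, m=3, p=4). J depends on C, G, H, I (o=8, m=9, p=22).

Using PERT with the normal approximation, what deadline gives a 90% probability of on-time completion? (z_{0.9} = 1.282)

te_A = (4 + 4·6 + 8)/6 = 36/6 = 6; σ²_A = ((8−4)/6)² = 0.444
te_B = (1 + 4·3 + 11)/6 = 24/6 = 4; σ²_B = ((11−1)/6)² = 2.778
te_C = (13 + 4·14 + 21)/6 = 90/6 = 15; σ²_C = ((21−13)/6)² = 1.778
te_D = (7 + 4·12 + 17)/6 = 72/6 = 12; σ²_D = ((17−7)/6)² = 2.778
te_E = (1 + 4·7 + 13)/6 = 42/6 = 7; σ²_E = ((13−1)/6)² = 4.000
te_F = (5 + 4·11 + 23)/6 = 72/6 = 12; σ²_F = ((23−5)/6)² = 9.000
te_G = (1 + 4·2 + 3)/6 = 12/6 = 2; σ²_G = ((3−1)/6)² = 0.111
te_H = (5 + 4·9 + 13)/6 = 54/6 = 9; σ²_H = ((13−5)/6)² = 1.778
te_I = (2 + 4·3 + 4)/6 = 18/6 = 3; σ²_I = ((4−2)/6)² = 0.111
te_J = (8 + 4·9 + 22)/6 = 66/6 = 11; σ²_J = ((22−8)/6)² = 5.444

Forward pass:
ES_A = 0; EF_A = 6
ES_B = 0; EF_B = 4
ES_C = 0; EF_C = 15
ES_D = 0; EF_D = 12
ES_E = max(EF_A=6, EF_D=12) = 12; EF_E = 12+7 = 19
ES_F = 19; EF_F = 19+12 = 31
ES_G = max(EF_D=12, EF_E=19) = 19; EF_G = 19+2 = 21
ES_H = 6; EF_H = 6+9 = 15
ES_I = max(EF_B=4, EF_F=31) = 31; EF_I = 31+3 = 34
ES_J = max(EF_C=15, EF_G=21, EF_H=15, EF_I=34) = 34; EF_J = 34+11 = 45
Expected project duration μ = 45 days. Critical path: D → E → F → I → J.

Variance along critical path = 2.778 + 4.000 + 9.000 + 0.111 + 5.444 = 21.333; σ = 4.619 days.
D = μ + z·σ = 45 + 1.282·4.619 = 50.9 days

50.9 days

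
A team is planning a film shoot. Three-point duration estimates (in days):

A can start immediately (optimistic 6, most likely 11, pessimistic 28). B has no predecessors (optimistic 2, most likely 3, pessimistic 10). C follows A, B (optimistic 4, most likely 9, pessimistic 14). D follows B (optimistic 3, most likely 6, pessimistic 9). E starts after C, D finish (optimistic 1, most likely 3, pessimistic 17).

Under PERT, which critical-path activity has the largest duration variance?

A

te_A = (6 + 4·11 + 28)/6 = 78/6 = 13; σ²_A = ((28−6)/6)² = 13.444
te_B = (2 + 4·3 + 10)/6 = 24/6 = 4; σ²_B = ((10−2)/6)² = 1.778
te_C = (4 + 4·9 + 14)/6 = 54/6 = 9; σ²_C = ((14−4)/6)² = 2.778
te_D = (3 + 4·6 + 9)/6 = 36/6 = 6; σ²_D = ((9−3)/6)² = 1.000
te_E = (1 + 4·3 + 17)/6 = 30/6 = 5; σ²_E = ((17−1)/6)² = 7.111

Forward pass:
ES_A = 0; EF_A = 13
ES_B = 0; EF_B = 4
ES_C = max(EF_A=13, EF_B=4) = 13; EF_C = 13+9 = 22
ES_D = 4; EF_D = 4+6 = 10
ES_E = max(EF_C=22, EF_D=10) = 22; EF_E = 22+5 = 27
Expected project duration μ = 27 days. Critical path: A → C → E.

Variances on critical path: σ²_A=13.444, σ²_C=2.778, σ²_E=7.111.
Largest is σ²_A = 13.444.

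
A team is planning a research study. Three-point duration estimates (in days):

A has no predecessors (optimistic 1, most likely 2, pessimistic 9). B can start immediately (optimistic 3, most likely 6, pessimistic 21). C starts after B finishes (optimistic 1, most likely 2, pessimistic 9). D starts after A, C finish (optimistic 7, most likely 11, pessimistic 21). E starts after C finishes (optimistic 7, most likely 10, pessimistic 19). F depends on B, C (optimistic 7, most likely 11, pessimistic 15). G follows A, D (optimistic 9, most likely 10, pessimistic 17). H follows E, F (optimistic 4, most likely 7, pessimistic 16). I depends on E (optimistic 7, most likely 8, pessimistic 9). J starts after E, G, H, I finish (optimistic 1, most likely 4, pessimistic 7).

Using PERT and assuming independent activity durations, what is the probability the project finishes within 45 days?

0.946

te_A = (1 + 4·2 + 9)/6 = 18/6 = 3; σ²_A = ((9−1)/6)² = 1.778
te_B = (3 + 4·6 + 21)/6 = 48/6 = 8; σ²_B = ((21−3)/6)² = 9.000
te_C = (1 + 4·2 + 9)/6 = 18/6 = 3; σ²_C = ((9−1)/6)² = 1.778
te_D = (7 + 4·11 + 21)/6 = 72/6 = 12; σ²_D = ((21−7)/6)² = 5.444
te_E = (7 + 4·10 + 19)/6 = 66/6 = 11; σ²_E = ((19−7)/6)² = 4.000
te_F = (7 + 4·11 + 15)/6 = 66/6 = 11; σ²_F = ((15−7)/6)² = 1.778
te_G = (9 + 4·10 + 17)/6 = 66/6 = 11; σ²_G = ((17−9)/6)² = 1.778
te_H = (4 + 4·7 + 16)/6 = 48/6 = 8; σ²_H = ((16−4)/6)² = 4.000
te_I = (7 + 4·8 + 9)/6 = 48/6 = 8; σ²_I = ((9−7)/6)² = 0.111
te_J = (1 + 4·4 + 7)/6 = 24/6 = 4; σ²_J = ((7−1)/6)² = 1.000

Forward pass:
ES_A = 0; EF_A = 3
ES_B = 0; EF_B = 8
ES_C = 8; EF_C = 8+3 = 11
ES_D = max(EF_A=3, EF_C=11) = 11; EF_D = 11+12 = 23
ES_E = 11; EF_E = 11+11 = 22
ES_F = max(EF_B=8, EF_C=11) = 11; EF_F = 11+11 = 22
ES_G = max(EF_A=3, EF_D=23) = 23; EF_G = 23+11 = 34
ES_H = max(EF_E=22, EF_F=22) = 22; EF_H = 22+8 = 30
ES_I = 22; EF_I = 22+8 = 30
ES_J = max(EF_E=22, EF_G=34, EF_H=30, EF_I=30) = 34; EF_J = 34+4 = 38
Expected project duration μ = 38 days. Critical path: B → C → D → G → J.

Variance along critical path = 9.000 + 1.778 + 5.444 + 1.778 + 1.000 = 19.000; σ = √19.000 = 4.359 days.
Z = (45 − 38) / 4.359 = 1.606
P(T ≤ 45) = Φ(1.606) ≈ 0.946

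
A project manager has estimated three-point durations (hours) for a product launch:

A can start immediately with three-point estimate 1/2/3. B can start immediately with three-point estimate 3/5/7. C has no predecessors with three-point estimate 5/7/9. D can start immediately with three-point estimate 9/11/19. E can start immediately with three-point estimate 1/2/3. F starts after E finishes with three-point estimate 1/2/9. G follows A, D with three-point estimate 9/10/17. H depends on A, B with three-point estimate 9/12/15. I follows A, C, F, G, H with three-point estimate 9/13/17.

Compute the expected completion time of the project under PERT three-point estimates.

36 hours

te_A = (1 + 4·2 + 3)/6 = 12/6 = 2
te_B = (3 + 4·5 + 7)/6 = 30/6 = 5
te_C = (5 + 4·7 + 9)/6 = 42/6 = 7
te_D = (9 + 4·11 + 19)/6 = 72/6 = 12
te_E = (1 + 4·2 + 3)/6 = 12/6 = 2
te_F = (1 + 4·2 + 9)/6 = 18/6 = 3
te_G = (9 + 4·10 + 17)/6 = 66/6 = 11
te_H = (9 + 4·12 + 15)/6 = 72/6 = 12
te_I = (9 + 4·13 + 17)/6 = 78/6 = 13

Forward pass:
ES_A = 0; EF_A = 2
ES_B = 0; EF_B = 5
ES_C = 0; EF_C = 7
ES_D = 0; EF_D = 12
ES_E = 0; EF_E = 2
ES_F = 2; EF_F = 2+3 = 5
ES_G = max(EF_A=2, EF_D=12) = 12; EF_G = 12+11 = 23
ES_H = max(EF_A=2, EF_B=5) = 5; EF_H = 5+12 = 17
ES_I = max(EF_A=2, EF_C=7, EF_F=5, EF_G=23, EF_H=17) = 23; EF_I = 23+13 = 36
Expected project duration μ = 36 hours. Critical path: D → G → I.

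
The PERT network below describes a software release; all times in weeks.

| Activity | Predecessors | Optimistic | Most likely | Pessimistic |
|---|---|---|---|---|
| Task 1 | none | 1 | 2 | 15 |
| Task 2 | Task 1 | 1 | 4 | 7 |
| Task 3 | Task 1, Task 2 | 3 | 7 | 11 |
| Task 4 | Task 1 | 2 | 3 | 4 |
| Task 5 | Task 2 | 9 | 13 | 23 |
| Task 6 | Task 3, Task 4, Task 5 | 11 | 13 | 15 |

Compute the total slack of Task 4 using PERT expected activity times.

15 weeks

te_Task 1 = (1 + 4·2 + 15)/6 = 24/6 = 4
te_Task 2 = (1 + 4·4 + 7)/6 = 24/6 = 4
te_Task 3 = (3 + 4·7 + 11)/6 = 42/6 = 7
te_Task 4 = (2 + 4·3 + 4)/6 = 18/6 = 3
te_Task 5 = (9 + 4·13 + 23)/6 = 84/6 = 14
te_Task 6 = (11 + 4·13 + 15)/6 = 78/6 = 13

Forward pass:
ES_Task 1 = 0; EF_Task 1 = 4
ES_Task 2 = 4; EF_Task 2 = 4+4 = 8
ES_Task 3 = max(EF_Task 1=4, EF_Task 2=8) = 8; EF_Task 3 = 8+7 = 15
ES_Task 4 = 4; EF_Task 4 = 4+3 = 7
ES_Task 5 = 8; EF_Task 5 = 8+14 = 22
ES_Task 6 = max(EF_Task 3=15, EF_Task 4=7, EF_Task 5=22) = 22; EF_Task 6 = 22+13 = 35
Expected project duration μ = 35 weeks. Critical path: Task 1 → Task 2 → Task 5 → Task 6.

Backward pass:
LF_Task 6 = 35; LS_Task 6 = 35−13 = 22
LF_Task 5 = LS_Task 6 = 22; LS_Task 5 = 22−14 = 8
LF_Task 4 = LS_Task 6 = 22; LS_Task 4 = 22−3 = 19
LF_Task 3 = LS_Task 6 = 22; LS_Task 3 = 22−7 = 15
LF_Task 2 = min(LS_Task 3=15, LS_Task 5=8) = 8; LS_Task 2 = 8−4 = 4
LF_Task 1 = min(LS_Task 2=4, LS_Task 3=15, LS_Task 4=19) = 4; LS_Task 1 = 4−4 = 0
Slack_Task 4 = LS_Task 4 − ES_Task 4 = 19 − 4 = 15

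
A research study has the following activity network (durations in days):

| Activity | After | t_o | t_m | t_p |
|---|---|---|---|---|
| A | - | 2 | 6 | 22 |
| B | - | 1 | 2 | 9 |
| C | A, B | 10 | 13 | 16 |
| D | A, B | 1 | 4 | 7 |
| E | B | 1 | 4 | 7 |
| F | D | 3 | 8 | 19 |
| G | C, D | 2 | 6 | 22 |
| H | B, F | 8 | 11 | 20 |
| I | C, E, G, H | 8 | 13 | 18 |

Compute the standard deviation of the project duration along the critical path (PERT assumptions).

5.10 days

te_A = (2 + 4·6 + 22)/6 = 48/6 = 8; σ²_A = ((22−2)/6)² = 11.111
te_B = (1 + 4·2 + 9)/6 = 18/6 = 3; σ²_B = ((9−1)/6)² = 1.778
te_C = (10 + 4·13 + 16)/6 = 78/6 = 13; σ²_C = ((16−10)/6)² = 1.000
te_D = (1 + 4·4 + 7)/6 = 24/6 = 4; σ²_D = ((7−1)/6)² = 1.000
te_E = (1 + 4·4 + 7)/6 = 24/6 = 4; σ²_E = ((7−1)/6)² = 1.000
te_F = (3 + 4·8 + 19)/6 = 54/6 = 9; σ²_F = ((19−3)/6)² = 7.111
te_G = (2 + 4·6 + 22)/6 = 48/6 = 8; σ²_G = ((22−2)/6)² = 11.111
te_H = (8 + 4·11 + 20)/6 = 72/6 = 12; σ²_H = ((20−8)/6)² = 4.000
te_I = (8 + 4·13 + 18)/6 = 78/6 = 13; σ²_I = ((18−8)/6)² = 2.778

Forward pass:
ES_A = 0; EF_A = 8
ES_B = 0; EF_B = 3
ES_C = max(EF_A=8, EF_B=3) = 8; EF_C = 8+13 = 21
ES_D = max(EF_A=8, EF_B=3) = 8; EF_D = 8+4 = 12
ES_E = 3; EF_E = 3+4 = 7
ES_F = 12; EF_F = 12+9 = 21
ES_G = max(EF_C=21, EF_D=12) = 21; EF_G = 21+8 = 29
ES_H = max(EF_B=3, EF_F=21) = 21; EF_H = 21+12 = 33
ES_I = max(EF_C=21, EF_E=7, EF_G=29, EF_H=33) = 33; EF_I = 33+13 = 46
Expected project duration μ = 46 days. Critical path: A → D → F → H → I.

Variance along critical path = 11.111 + 1.000 + 7.111 + 4.000 + 2.778 = 26.000
σ = √26.000 = 5.099 days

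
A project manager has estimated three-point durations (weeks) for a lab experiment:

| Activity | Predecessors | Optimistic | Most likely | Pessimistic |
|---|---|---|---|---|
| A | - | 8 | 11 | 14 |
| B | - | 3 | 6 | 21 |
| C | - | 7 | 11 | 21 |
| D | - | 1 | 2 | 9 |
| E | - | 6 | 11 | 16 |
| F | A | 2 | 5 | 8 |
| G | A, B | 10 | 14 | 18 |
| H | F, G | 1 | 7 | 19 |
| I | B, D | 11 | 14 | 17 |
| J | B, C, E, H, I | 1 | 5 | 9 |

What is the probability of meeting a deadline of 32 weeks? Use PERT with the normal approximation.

0.052

te_A = (8 + 4·11 + 14)/6 = 66/6 = 11; σ²_A = ((14−8)/6)² = 1.000
te_B = (3 + 4·6 + 21)/6 = 48/6 = 8; σ²_B = ((21−3)/6)² = 9.000
te_C = (7 + 4·11 + 21)/6 = 72/6 = 12; σ²_C = ((21−7)/6)² = 5.444
te_D = (1 + 4·2 + 9)/6 = 18/6 = 3; σ²_D = ((9−1)/6)² = 1.778
te_E = (6 + 4·11 + 16)/6 = 66/6 = 11; σ²_E = ((16−6)/6)² = 2.778
te_F = (2 + 4·5 + 8)/6 = 30/6 = 5; σ²_F = ((8−2)/6)² = 1.000
te_G = (10 + 4·14 + 18)/6 = 84/6 = 14; σ²_G = ((18−10)/6)² = 1.778
te_H = (1 + 4·7 + 19)/6 = 48/6 = 8; σ²_H = ((19−1)/6)² = 9.000
te_I = (11 + 4·14 + 17)/6 = 84/6 = 14; σ²_I = ((17−11)/6)² = 1.000
te_J = (1 + 4·5 + 9)/6 = 30/6 = 5; σ²_J = ((9−1)/6)² = 1.778

Forward pass:
ES_A = 0; EF_A = 11
ES_B = 0; EF_B = 8
ES_C = 0; EF_C = 12
ES_D = 0; EF_D = 3
ES_E = 0; EF_E = 11
ES_F = 11; EF_F = 11+5 = 16
ES_G = max(EF_A=11, EF_B=8) = 11; EF_G = 11+14 = 25
ES_H = max(EF_F=16, EF_G=25) = 25; EF_H = 25+8 = 33
ES_I = max(EF_B=8, EF_D=3) = 8; EF_I = 8+14 = 22
ES_J = max(EF_B=8, EF_C=12, EF_E=11, EF_H=33, EF_I=22) = 33; EF_J = 33+5 = 38
Expected project duration μ = 38 weeks. Critical path: A → G → H → J.

Variance along critical path = 1.000 + 1.778 + 9.000 + 1.778 = 13.556; σ = √13.556 = 3.682 weeks.
Z = (32 − 38) / 3.682 = -1.630
P(T ≤ 32) = Φ(-1.630) ≈ 0.052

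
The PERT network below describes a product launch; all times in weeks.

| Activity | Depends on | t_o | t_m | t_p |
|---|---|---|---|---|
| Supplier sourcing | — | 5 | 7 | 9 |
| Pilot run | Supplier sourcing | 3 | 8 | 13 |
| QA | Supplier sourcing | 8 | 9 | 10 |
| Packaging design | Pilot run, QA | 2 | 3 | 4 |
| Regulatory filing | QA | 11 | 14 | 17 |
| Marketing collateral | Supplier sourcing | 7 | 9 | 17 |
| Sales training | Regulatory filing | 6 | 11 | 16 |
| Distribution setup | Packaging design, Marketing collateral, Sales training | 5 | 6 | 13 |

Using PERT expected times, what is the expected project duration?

48 weeks

te_Supplier sourcing = (5 + 4·7 + 9)/6 = 42/6 = 7
te_Pilot run = (3 + 4·8 + 13)/6 = 48/6 = 8
te_QA = (8 + 4·9 + 10)/6 = 54/6 = 9
te_Packaging design = (2 + 4·3 + 4)/6 = 18/6 = 3
te_Regulatory filing = (11 + 4·14 + 17)/6 = 84/6 = 14
te_Marketing collateral = (7 + 4·9 + 17)/6 = 60/6 = 10
te_Sales training = (6 + 4·11 + 16)/6 = 66/6 = 11
te_Distribution setup = (5 + 4·6 + 13)/6 = 42/6 = 7

Forward pass:
ES_Supplier sourcing = 0; EF_Supplier sourcing = 7
ES_Pilot run = 7; EF_Pilot run = 7+8 = 15
ES_QA = 7; EF_QA = 7+9 = 16
ES_Packaging design = max(EF_Pilot run=15, EF_QA=16) = 16; EF_Packaging design = 16+3 = 19
ES_Regulatory filing = 16; EF_Regulatory filing = 16+14 = 30
ES_Marketing collateral = 7; EF_Marketing collateral = 7+10 = 17
ES_Sales training = 30; EF_Sales training = 30+11 = 41
ES_Distribution setup = max(EF_Packaging design=19, EF_Marketing collateral=17, EF_Sales training=41) = 41; EF_Distribution setup = 41+7 = 48
Expected project duration μ = 48 weeks. Critical path: Supplier sourcing → QA → Regulatory filing → Sales training → Distribution setup.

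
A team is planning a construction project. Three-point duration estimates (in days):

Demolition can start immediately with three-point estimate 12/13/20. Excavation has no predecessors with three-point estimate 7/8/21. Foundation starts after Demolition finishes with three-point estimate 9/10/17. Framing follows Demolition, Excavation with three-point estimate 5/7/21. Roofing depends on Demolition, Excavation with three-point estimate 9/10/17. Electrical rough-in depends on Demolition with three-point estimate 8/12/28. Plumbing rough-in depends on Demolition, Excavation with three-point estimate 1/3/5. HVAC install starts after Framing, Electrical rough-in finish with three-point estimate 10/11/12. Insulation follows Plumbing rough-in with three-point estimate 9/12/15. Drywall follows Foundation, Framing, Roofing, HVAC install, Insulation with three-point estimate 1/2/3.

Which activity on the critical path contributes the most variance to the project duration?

te_Demolition = (12 + 4·13 + 20)/6 = 84/6 = 14; σ²_Demolition = ((20−12)/6)² = 1.778
te_Excavation = (7 + 4·8 + 21)/6 = 60/6 = 10; σ²_Excavation = ((21−7)/6)² = 5.444
te_Foundation = (9 + 4·10 + 17)/6 = 66/6 = 11; σ²_Foundation = ((17−9)/6)² = 1.778
te_Framing = (5 + 4·7 + 21)/6 = 54/6 = 9; σ²_Framing = ((21−5)/6)² = 7.111
te_Roofing = (9 + 4·10 + 17)/6 = 66/6 = 11; σ²_Roofing = ((17−9)/6)² = 1.778
te_Electrical rough-in = (8 + 4·12 + 28)/6 = 84/6 = 14; σ²_Electrical rough-in = ((28−8)/6)² = 11.111
te_Plumbing rough-in = (1 + 4·3 + 5)/6 = 18/6 = 3; σ²_Plumbing rough-in = ((5−1)/6)² = 0.444
te_HVAC install = (10 + 4·11 + 12)/6 = 66/6 = 11; σ²_HVAC install = ((12−10)/6)² = 0.111
te_Insulation = (9 + 4·12 + 15)/6 = 72/6 = 12; σ²_Insulation = ((15−9)/6)² = 1.000
te_Drywall = (1 + 4·2 + 3)/6 = 12/6 = 2; σ²_Drywall = ((3−1)/6)² = 0.111

Forward pass:
ES_Demolition = 0; EF_Demolition = 14
ES_Excavation = 0; EF_Excavation = 10
ES_Foundation = 14; EF_Foundation = 14+11 = 25
ES_Framing = max(EF_Demolition=14, EF_Excavation=10) = 14; EF_Framing = 14+9 = 23
ES_Roofing = max(EF_Demolition=14, EF_Excavation=10) = 14; EF_Roofing = 14+11 = 25
ES_Electrical rough-in = 14; EF_Electrical rough-in = 14+14 = 28
ES_Plumbing rough-in = max(EF_Demolition=14, EF_Excavation=10) = 14; EF_Plumbing rough-in = 14+3 = 17
ES_HVAC install = max(EF_Framing=23, EF_Electrical rough-in=28) = 28; EF_HVAC install = 28+11 = 39
ES_Insulation = 17; EF_Insulation = 17+12 = 29
ES_Drywall = max(EF_Foundation=25, EF_Framing=23, EF_Roofing=25, EF_HVAC install=39, EF_Insulation=29) = 39; EF_Drywall = 39+2 = 41
Expected project duration μ = 41 days. Critical path: Demolition → Electrical rough-in → HVAC install → Drywall.

Variances on critical path: σ²_Demolition=1.778, σ²_Electrical rough-in=11.111, σ²_HVAC install=0.111, σ²_Drywall=0.111.
Largest is σ²_Electrical rough-in = 11.111.

Electrical rough-in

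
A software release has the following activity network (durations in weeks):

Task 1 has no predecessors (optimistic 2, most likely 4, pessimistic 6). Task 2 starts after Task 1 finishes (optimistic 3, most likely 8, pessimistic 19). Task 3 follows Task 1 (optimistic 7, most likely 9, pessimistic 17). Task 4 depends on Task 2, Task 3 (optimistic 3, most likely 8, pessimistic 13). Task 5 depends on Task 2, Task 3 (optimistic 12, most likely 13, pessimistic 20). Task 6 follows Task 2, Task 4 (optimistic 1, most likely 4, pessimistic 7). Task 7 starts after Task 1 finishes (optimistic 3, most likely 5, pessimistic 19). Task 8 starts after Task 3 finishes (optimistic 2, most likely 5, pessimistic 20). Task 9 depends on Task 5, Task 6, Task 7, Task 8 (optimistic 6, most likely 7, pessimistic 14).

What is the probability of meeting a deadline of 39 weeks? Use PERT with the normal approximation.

0.875

te_Task 1 = (2 + 4·4 + 6)/6 = 24/6 = 4; σ²_Task 1 = ((6−2)/6)² = 0.444
te_Task 2 = (3 + 4·8 + 19)/6 = 54/6 = 9; σ²_Task 2 = ((19−3)/6)² = 7.111
te_Task 3 = (7 + 4·9 + 17)/6 = 60/6 = 10; σ²_Task 3 = ((17−7)/6)² = 2.778
te_Task 4 = (3 + 4·8 + 13)/6 = 48/6 = 8; σ²_Task 4 = ((13−3)/6)² = 2.778
te_Task 5 = (12 + 4·13 + 20)/6 = 84/6 = 14; σ²_Task 5 = ((20−12)/6)² = 1.778
te_Task 6 = (1 + 4·4 + 7)/6 = 24/6 = 4; σ²_Task 6 = ((7−1)/6)² = 1.000
te_Task 7 = (3 + 4·5 + 19)/6 = 42/6 = 7; σ²_Task 7 = ((19−3)/6)² = 7.111
te_Task 8 = (2 + 4·5 + 20)/6 = 42/6 = 7; σ²_Task 8 = ((20−2)/6)² = 9.000
te_Task 9 = (6 + 4·7 + 14)/6 = 48/6 = 8; σ²_Task 9 = ((14−6)/6)² = 1.778

Forward pass:
ES_Task 1 = 0; EF_Task 1 = 4
ES_Task 2 = 4; EF_Task 2 = 4+9 = 13
ES_Task 3 = 4; EF_Task 3 = 4+10 = 14
ES_Task 4 = max(EF_Task 2=13, EF_Task 3=14) = 14; EF_Task 4 = 14+8 = 22
ES_Task 5 = max(EF_Task 2=13, EF_Task 3=14) = 14; EF_Task 5 = 14+14 = 28
ES_Task 6 = max(EF_Task 2=13, EF_Task 4=22) = 22; EF_Task 6 = 22+4 = 26
ES_Task 7 = 4; EF_Task 7 = 4+7 = 11
ES_Task 8 = 14; EF_Task 8 = 14+7 = 21
ES_Task 9 = max(EF_Task 5=28, EF_Task 6=26, EF_Task 7=11, EF_Task 8=21) = 28; EF_Task 9 = 28+8 = 36
Expected project duration μ = 36 weeks. Critical path: Task 1 → Task 3 → Task 5 → Task 9.

Variance along critical path = 0.444 + 2.778 + 1.778 + 1.778 = 6.778; σ = √6.778 = 2.603 weeks.
Z = (39 − 36) / 2.603 = 1.152
P(T ≤ 39) = Φ(1.152) ≈ 0.875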